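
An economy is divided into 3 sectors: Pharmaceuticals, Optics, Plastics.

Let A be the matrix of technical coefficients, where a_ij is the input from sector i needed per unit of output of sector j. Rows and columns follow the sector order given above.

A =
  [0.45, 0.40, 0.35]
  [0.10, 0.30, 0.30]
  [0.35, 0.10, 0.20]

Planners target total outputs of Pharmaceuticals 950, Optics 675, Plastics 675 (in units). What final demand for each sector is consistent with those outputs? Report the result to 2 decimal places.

d_1 = 16.25, d_2 = 175.00, d_3 = 140.00

I − A =
  [   0.55    -0.40    -0.35]
  [  -0.10     0.70    -0.30]
  [  -0.35    -0.10     0.80]
d = (I − A) x:
  d_1 = (+0.55)·950 + (-0.40)·675 + (-0.35)·675 = 16.25
  d_2 = (-0.10)·950 + (+0.70)·675 + (-0.30)·675 = 175.00
  d_3 = (-0.35)·950 + (-0.10)·675 + (+0.80)·675 = 140.00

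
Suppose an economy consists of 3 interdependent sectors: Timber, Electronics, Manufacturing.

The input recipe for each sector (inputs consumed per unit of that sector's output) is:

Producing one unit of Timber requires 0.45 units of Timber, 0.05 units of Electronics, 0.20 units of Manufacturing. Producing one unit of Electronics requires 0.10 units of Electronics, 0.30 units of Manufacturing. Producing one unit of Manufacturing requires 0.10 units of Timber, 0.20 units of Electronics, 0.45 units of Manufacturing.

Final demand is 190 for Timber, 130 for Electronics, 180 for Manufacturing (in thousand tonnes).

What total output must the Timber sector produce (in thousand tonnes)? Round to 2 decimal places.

x_T = 467.58

I − A =
  [   0.55     0.00    -0.10]
  [  -0.05     0.90    -0.20]
  [  -0.20    -0.30     0.55]
Cofactors of I−A, C_ij = (−1)^(i+j)·(minor ij) (rows/columns in the sector order above):
  C_11 = (0.90)(0.55) − (-0.20)(-0.30) = 0.4350
  C_12 = −[(-0.05)(0.55) − (-0.20)(-0.20)] = 0.0675
  C_13 = (-0.05)(-0.30) − (0.90)(-0.20) = 0.1950
  C_21 = −[(0.00)(0.55) − (-0.10)(-0.30)] = 0.0300
  C_22 = (0.55)(0.55) − (-0.10)(-0.20) = 0.2825
  C_23 = −[(0.55)(-0.30) − (0.00)(-0.20)] = 0.1650
  C_31 = (0.00)(-0.20) − (-0.10)(0.90) = 0.0900
  C_32 = −[(0.55)(-0.20) − (-0.10)(-0.05)] = 0.1150
  C_33 = (0.55)(0.90) − (0.00)(-0.05) = 0.4950
det(I−A) = Σ_j (I−A)_1j·C_1j = (0.55)(0.4350) + (0.00)(0.0675) + (-0.10)(0.1950) = 0.21975
adj(I−A) = Cᵀ =
  [ 0.4350   0.0300   0.0900]
  [ 0.0675   0.2825   0.1150]
  [ 0.1950   0.1650   0.4950]
(I − A)⁻¹ = adj(I−A) / det(I−A) ≈
  [   1.9795     0.1365     0.4096]
  [   0.3072     1.2856     0.5233]
  [   0.8874     0.7509     2.2526]
x = (I − A)⁻¹ d = adj(I−A)·d / det(I−A), with det(I−A) = 0.21975:
  x_T = (0.4350·190 + 0.0300·130 + 0.0900·180) / 0.21975 = 102.75 / 0.21975 ≈ 467.58
  x_E = (0.0675·190 + 0.2825·130 + 0.1150·180) / 0.21975 = 70.25 / 0.21975 ≈ 319.68
  x_M = (0.1950·190 + 0.1650·130 + 0.4950·180) / 0.21975 = 147.60 / 0.21975 ≈ 671.67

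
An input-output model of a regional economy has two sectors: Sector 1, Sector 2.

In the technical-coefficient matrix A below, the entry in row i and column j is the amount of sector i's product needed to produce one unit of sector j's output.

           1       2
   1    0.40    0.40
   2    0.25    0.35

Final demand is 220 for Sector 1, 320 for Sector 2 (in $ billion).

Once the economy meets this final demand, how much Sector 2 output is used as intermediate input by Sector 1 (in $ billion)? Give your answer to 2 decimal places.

I − A =
  [   0.60    -0.40]
  [  -0.25     0.65]
det(I−A) = (0.60)(0.65) − (-0.40)(-0.25) = 0.2900
adj(I−A) = [[0.65, 0.40], [0.25, 0.60]]
(I − A)⁻¹ = adj(I−A) / det(I−A) ≈
  [   2.2414     1.3793]
  [   0.8621     2.0690]
First solve x = (I − A)⁻¹ d = adj(I−A)·d / det(I−A); in particular x_1 = (0.65·220 + 0.40·320) / 0.2900 = 271.00 / 0.2900 ≈ 934.4828.
Intermediate flow from 2 to 1: z_21 = a_21 · x_1 = 0.25 × 271.00 / 0.2900 = 67.75 / 0.2900 ≈ 233.62.

z_21 = 233.62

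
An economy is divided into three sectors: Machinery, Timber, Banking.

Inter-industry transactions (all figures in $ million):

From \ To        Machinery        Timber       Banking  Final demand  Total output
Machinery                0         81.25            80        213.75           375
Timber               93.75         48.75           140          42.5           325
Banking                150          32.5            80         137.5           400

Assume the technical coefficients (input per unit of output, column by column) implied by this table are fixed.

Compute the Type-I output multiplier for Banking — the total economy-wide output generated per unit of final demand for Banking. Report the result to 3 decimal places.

Technical coefficients a_ij = z_ij / X_j:
  a_MM = 0/375 = 0.00, a_TM = 93.75/375 = 0.25, a_BM = 150/375 = 0.40
  a_MT = 81.25/325 = 0.25, a_TT = 48.75/325 = 0.15, a_BT = 32.5/325 = 0.10
  a_MB = 80/400 = 0.20, a_TB = 140/400 = 0.35, a_BB = 80/400 = 0.20
I − A =
  [   1.00    -0.25    -0.20]
  [  -0.25     0.85    -0.35]
  [  -0.40    -0.10     0.80]
Cofactors of I−A, C_ij = (−1)^(i+j)·(minor ij) (rows/columns in the sector order above):
  C_11 = (0.85)(0.80) − (-0.35)(-0.10) = 0.6450
  C_12 = −[(-0.25)(0.80) − (-0.35)(-0.40)] = 0.3400
  C_13 = (-0.25)(-0.10) − (0.85)(-0.40) = 0.3650
  C_21 = −[(-0.25)(0.80) − (-0.20)(-0.10)] = 0.2200
  C_22 = (1.00)(0.80) − (-0.20)(-0.40) = 0.7200
  C_23 = −[(1.00)(-0.10) − (-0.25)(-0.40)] = 0.2000
  C_31 = (-0.25)(-0.35) − (-0.20)(0.85) = 0.2575
  C_32 = −[(1.00)(-0.35) − (-0.20)(-0.25)] = 0.4000
  C_33 = (1.00)(0.85) − (-0.25)(-0.25) = 0.7875
det(I−A) = Σ_j (I−A)_1j·C_1j = (1.00)(0.6450) + (-0.25)(0.3400) + (-0.20)(0.3650) = 0.4870
adj(I−A) = Cᵀ =
  [ 0.6450   0.2200   0.2575]
  [ 0.3400   0.7200   0.4000]
  [ 0.3650   0.2000   0.7875]
(I − A)⁻¹ = adj(I−A) / det(I−A) ≈
  [   1.3244     0.4517     0.5287]
  [   0.6982     1.4784     0.8214]
  [   0.7495     0.4107     1.6170]
The output multiplier for sector j is the column-j sum of the Leontief inverse (I − A)⁻¹ = adj(I−A) / det(I−A).
Column B of adj(I−A): (0.2575, 0.4000, 0.7875); det(I−A) = 0.4870.
m_B = (0.2575 + 0.4000 + 0.7875) / 0.4870 = 1.445 / 0.4870 ≈ 2.967.

m_B = 2.967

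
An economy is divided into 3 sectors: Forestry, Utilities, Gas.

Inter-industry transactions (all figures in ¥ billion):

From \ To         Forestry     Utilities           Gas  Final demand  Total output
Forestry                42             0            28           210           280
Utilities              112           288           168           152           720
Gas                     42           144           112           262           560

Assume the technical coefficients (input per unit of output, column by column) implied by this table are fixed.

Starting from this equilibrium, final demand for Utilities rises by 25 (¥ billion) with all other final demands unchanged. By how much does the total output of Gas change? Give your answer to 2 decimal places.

Δx_G = 12.20

Technical coefficients a_ij = z_ij / X_j:
  a_FF = 42/280 = 0.15, a_UF = 112/280 = 0.40, a_GF = 42/280 = 0.15
  a_FU = 0/720 = 0.00, a_UU = 288/720 = 0.40, a_GU = 144/720 = 0.20
  a_FG = 28/560 = 0.05, a_UG = 168/560 = 0.30, a_GG = 112/560 = 0.20
I − A =
  [   0.85     0.00    -0.05]
  [  -0.40     0.60    -0.30]
  [  -0.15    -0.20     0.80]
Cofactors of I−A, C_ij = (−1)^(i+j)·(minor ij) (rows/columns in the sector order above):
  C_11 = (0.60)(0.80) − (-0.30)(-0.20) = 0.4200
  C_12 = −[(-0.40)(0.80) − (-0.30)(-0.15)] = 0.3650
  C_13 = (-0.40)(-0.20) − (0.60)(-0.15) = 0.1700
  C_21 = −[(0.00)(0.80) − (-0.05)(-0.20)] = 0.0100
  C_22 = (0.85)(0.80) − (-0.05)(-0.15) = 0.6725
  C_23 = −[(0.85)(-0.20) − (0.00)(-0.15)] = 0.1700
  C_31 = (0.00)(-0.30) − (-0.05)(0.60) = 0.0300
  C_32 = −[(0.85)(-0.30) − (-0.05)(-0.40)] = 0.2750
  C_33 = (0.85)(0.60) − (0.00)(-0.40) = 0.5100
det(I−A) = Σ_j (I−A)_1j·C_1j = (0.85)(0.4200) + (0.00)(0.3650) + (-0.05)(0.1700) = 0.3485
adj(I−A) = Cᵀ =
  [ 0.4200   0.0100   0.0300]
  [ 0.3650   0.6725   0.2750]
  [ 0.1700   0.1700   0.5100]
(I − A)⁻¹ = adj(I−A) / det(I−A) ≈
  [   1.2052     0.0287     0.0861]
  [   1.0473     1.9297     0.7891]
  [   0.4878     0.4878     1.4634]
Δx = (I − A)⁻¹ Δd with Δd having +25 in the Utilities component and 0 elsewhere.
So Δx_G = L_GU · (+25), where L_GU = adj(I−A)_GU / det(I−A) = 0.1700 / 0.3485.
Δx_G = 0.1700 × (+25) / 0.3485 = 4.25 / 0.3485 ≈ 12.20.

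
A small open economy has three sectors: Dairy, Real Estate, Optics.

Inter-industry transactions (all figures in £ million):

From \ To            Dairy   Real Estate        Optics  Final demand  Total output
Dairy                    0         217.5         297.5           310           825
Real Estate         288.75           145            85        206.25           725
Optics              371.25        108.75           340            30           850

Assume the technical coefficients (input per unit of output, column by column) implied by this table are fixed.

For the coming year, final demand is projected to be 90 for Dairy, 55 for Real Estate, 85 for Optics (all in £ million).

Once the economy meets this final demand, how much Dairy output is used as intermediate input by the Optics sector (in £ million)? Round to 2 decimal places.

z_DO = 160.39

Technical coefficients a_ij = z_ij / X_j:
  a_DD = 0/825 = 0.00, a_RD = 288.75/825 = 0.35, a_OD = 371.25/825 = 0.45
  a_DR = 217.5/725 = 0.30, a_RR = 145/725 = 0.20, a_OR = 108.75/725 = 0.15
  a_DO = 297.5/850 = 0.35, a_RO = 85/850 = 0.10, a_OO = 340/850 = 0.40
I − A =
  [   1.00    -0.30    -0.35]
  [  -0.35     0.80    -0.10]
  [  -0.45    -0.15     0.60]
Cofactors of I−A, C_ij = (−1)^(i+j)·(minor ij) (rows/columns in the sector order above):
  C_11 = (0.80)(0.60) − (-0.10)(-0.15) = 0.4650
  C_12 = −[(-0.35)(0.60) − (-0.10)(-0.45)] = 0.2550
  C_13 = (-0.35)(-0.15) − (0.80)(-0.45) = 0.4125
  C_21 = −[(-0.30)(0.60) − (-0.35)(-0.15)] = 0.2325
  C_22 = (1.00)(0.60) − (-0.35)(-0.45) = 0.4425
  C_23 = −[(1.00)(-0.15) − (-0.30)(-0.45)] = 0.2850
  C_31 = (-0.30)(-0.10) − (-0.35)(0.80) = 0.3100
  C_32 = −[(1.00)(-0.10) − (-0.35)(-0.35)] = 0.2225
  C_33 = (1.00)(0.80) − (-0.30)(-0.35) = 0.6950
det(I−A) = Σ_j (I−A)_1j·C_1j = (1.00)(0.4650) + (-0.30)(0.2550) + (-0.35)(0.4125) = 0.244125
adj(I−A) = Cᵀ =
  [ 0.4650   0.2325   0.3100]
  [ 0.2550   0.4425   0.2225]
  [ 0.4125   0.2850   0.6950]
(I − A)⁻¹ = adj(I−A) / det(I−A) ≈
  [   1.9048     0.9524     1.2698]
  [   1.0445     1.8126     0.9114]
  [   1.6897     1.1674     2.8469]
First solve x = (I − A)⁻¹ d = adj(I−A)·d / det(I−A); in particular x_O = (0.4125·90 + 0.2850·55 + 0.6950·85) / 0.244125 = 111.875 / 0.244125 ≈ 458.2693.
Intermediate flow from D to O: z_DO = a_DO · x_O = 0.35 × 111.875 / 0.244125 = 39.15625 / 0.244125 ≈ 160.39.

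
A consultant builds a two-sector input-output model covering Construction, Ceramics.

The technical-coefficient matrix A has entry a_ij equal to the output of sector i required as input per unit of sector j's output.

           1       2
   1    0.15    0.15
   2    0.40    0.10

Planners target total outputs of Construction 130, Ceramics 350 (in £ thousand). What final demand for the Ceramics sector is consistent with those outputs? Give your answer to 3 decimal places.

I − A =
  [   0.85    -0.15]
  [  -0.40     0.90]
d = (I − A) x:
  d_1 = (+0.85)·130 + (-0.15)·350 = 58.000
  d_2 = (-0.40)·130 + (+0.90)·350 = 263.000

d_2 = 263.000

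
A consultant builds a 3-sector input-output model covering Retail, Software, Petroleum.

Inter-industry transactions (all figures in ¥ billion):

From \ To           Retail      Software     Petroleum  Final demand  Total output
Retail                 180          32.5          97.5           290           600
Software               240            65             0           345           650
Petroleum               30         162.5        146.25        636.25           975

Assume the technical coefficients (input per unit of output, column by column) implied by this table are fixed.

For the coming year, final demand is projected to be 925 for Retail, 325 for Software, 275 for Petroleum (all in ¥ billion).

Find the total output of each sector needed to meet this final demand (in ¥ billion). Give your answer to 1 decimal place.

Technical coefficients a_ij = z_ij / X_j:
  a_RR = 180/600 = 0.30, a_SR = 240/600 = 0.40, a_PR = 30/600 = 0.05
  a_RS = 32.5/650 = 0.05, a_SS = 65/650 = 0.10, a_PS = 162.5/650 = 0.25
  a_RP = 97.5/975 = 0.10, a_SP = 0/975 = 0.00, a_PP = 146.25/975 = 0.15
I − A =
  [   0.70    -0.05    -0.10]
  [  -0.40     0.90     0.00]
  [  -0.05    -0.25     0.85]
Cofactors of I−A, C_ij = (−1)^(i+j)·(minor ij) (rows/columns in the sector order above):
  C_11 = (0.90)(0.85) − (0.00)(-0.25) = 0.7650
  C_12 = −[(-0.40)(0.85) − (0.00)(-0.05)] = 0.3400
  C_13 = (-0.40)(-0.25) − (0.90)(-0.05) = 0.1450
  C_21 = −[(-0.05)(0.85) − (-0.10)(-0.25)] = 0.0675
  C_22 = (0.70)(0.85) − (-0.10)(-0.05) = 0.5900
  C_23 = −[(0.70)(-0.25) − (-0.05)(-0.05)] = 0.1775
  C_31 = (-0.05)(0.00) − (-0.10)(0.90) = 0.0900
  C_32 = −[(0.70)(0.00) − (-0.10)(-0.40)] = 0.0400
  C_33 = (0.70)(0.90) − (-0.05)(-0.40) = 0.6100
det(I−A) = Σ_j (I−A)_1j·C_1j = (0.70)(0.7650) + (-0.05)(0.3400) + (-0.10)(0.1450) = 0.5040
adj(I−A) = Cᵀ =
  [ 0.7650   0.0675   0.0900]
  [ 0.3400   0.5900   0.0400]
  [ 0.1450   0.1775   0.6100]
(I − A)⁻¹ = adj(I−A) / det(I−A) ≈
  [   1.5179     0.1339     0.1786]
  [   0.6746     1.1706     0.0794]
  [   0.2877     0.3522     1.2103]
x = (I − A)⁻¹ d = adj(I−A)·d / det(I−A), with det(I−A) = 0.5040:
  x_R = (0.7650·925 + 0.0675·325 + 0.0900·275) / 0.5040 = 754.3125 / 0.5040 ≈ 1496.7
  x_S = (0.3400·925 + 0.5900·325 + 0.0400·275) / 0.5040 = 517.25 / 0.5040 ≈ 1026.3
  x_P = (0.1450·925 + 0.1775·325 + 0.6100·275) / 0.5040 = 359.5625 / 0.5040 ≈ 713.4

x_R = 1496.7, x_S = 1026.3, x_P = 713.4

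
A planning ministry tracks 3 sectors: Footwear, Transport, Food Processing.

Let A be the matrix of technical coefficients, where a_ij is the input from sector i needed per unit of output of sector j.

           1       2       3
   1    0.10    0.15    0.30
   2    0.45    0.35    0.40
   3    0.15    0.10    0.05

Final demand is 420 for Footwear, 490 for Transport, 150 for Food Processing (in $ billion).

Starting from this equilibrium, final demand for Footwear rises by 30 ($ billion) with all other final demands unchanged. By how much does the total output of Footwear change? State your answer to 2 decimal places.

I − A =
  [   0.90    -0.15    -0.30]
  [  -0.45     0.65    -0.40]
  [  -0.15    -0.10     0.95]
Cofactors of I−A, C_ij = (−1)^(i+j)·(minor ij) (rows/columns in the sector order above):
  C_11 = (0.65)(0.95) − (-0.40)(-0.10) = 0.5775
  C_12 = −[(-0.45)(0.95) − (-0.40)(-0.15)] = 0.4875
  C_13 = (-0.45)(-0.10) − (0.65)(-0.15) = 0.1425
  C_21 = −[(-0.15)(0.95) − (-0.30)(-0.10)] = 0.1725
  C_22 = (0.90)(0.95) − (-0.30)(-0.15) = 0.8100
  C_23 = −[(0.90)(-0.10) − (-0.15)(-0.15)] = 0.1125
  C_31 = (-0.15)(-0.40) − (-0.30)(0.65) = 0.2550
  C_32 = −[(0.90)(-0.40) − (-0.30)(-0.45)] = 0.4950
  C_33 = (0.90)(0.65) − (-0.15)(-0.45) = 0.5175
det(I−A) = Σ_j (I−A)_1j·C_1j = (0.90)(0.5775) + (-0.15)(0.4875) + (-0.30)(0.1425) = 0.403875
adj(I−A) = Cᵀ =
  [ 0.5775   0.1725   0.2550]
  [ 0.4875   0.8100   0.4950]
  [ 0.1425   0.1125   0.5175]
(I − A)⁻¹ = adj(I−A) / det(I−A) ≈
  [   1.4299     0.4271     0.6314]
  [   1.2071     2.0056     1.2256]
  [   0.3528     0.2786     1.2813]
Δx = (I − A)⁻¹ Δd with Δd having +30 in the Footwear component and 0 elsewhere.
So Δx_1 = L_11 · (+30), where L_11 = adj(I−A)_11 / det(I−A) = 0.5775 / 0.403875.
Δx_1 = 0.5775 × (+30) / 0.403875 = 17.325 / 0.403875 ≈ 42.90.

Δx_1 = 42.90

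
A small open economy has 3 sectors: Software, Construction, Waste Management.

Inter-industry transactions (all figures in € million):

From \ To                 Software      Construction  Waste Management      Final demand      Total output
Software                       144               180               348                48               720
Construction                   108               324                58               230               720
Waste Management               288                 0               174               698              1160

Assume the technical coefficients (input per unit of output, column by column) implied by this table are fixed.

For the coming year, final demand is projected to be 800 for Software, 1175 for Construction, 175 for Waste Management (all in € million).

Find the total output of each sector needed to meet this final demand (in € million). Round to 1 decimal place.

x_S = 2414.9, x_C = 2917.0, x_W = 1342.3

Technical coefficients a_ij = z_ij / X_j:
  a_SS = 144/720 = 0.20, a_CS = 108/720 = 0.15, a_WS = 288/720 = 0.40
  a_SC = 180/720 = 0.25, a_CC = 324/720 = 0.45, a_WC = 0/720 = 0.00
  a_SW = 348/1160 = 0.30, a_CW = 58/1160 = 0.05, a_WW = 174/1160 = 0.15
I − A =
  [   0.80    -0.25    -0.30]
  [  -0.15     0.55    -0.05]
  [  -0.40     0.00     0.85]
Cofactors of I−A, C_ij = (−1)^(i+j)·(minor ij) (rows/columns in the sector order above):
  C_11 = (0.55)(0.85) − (-0.05)(0.00) = 0.4675
  C_12 = −[(-0.15)(0.85) − (-0.05)(-0.40)] = 0.1475
  C_13 = (-0.15)(0.00) − (0.55)(-0.40) = 0.2200
  C_21 = −[(-0.25)(0.85) − (-0.30)(0.00)] = 0.2125
  C_22 = (0.80)(0.85) − (-0.30)(-0.40) = 0.5600
  C_23 = −[(0.80)(0.00) − (-0.25)(-0.40)] = 0.1000
  C_31 = (-0.25)(-0.05) − (-0.30)(0.55) = 0.1775
  C_32 = −[(0.80)(-0.05) − (-0.30)(-0.15)] = 0.0850
  C_33 = (0.80)(0.55) − (-0.25)(-0.15) = 0.4025
det(I−A) = Σ_j (I−A)_1j·C_1j = (0.80)(0.4675) + (-0.25)(0.1475) + (-0.30)(0.2200) = 0.271125
adj(I−A) = Cᵀ =
  [ 0.4675   0.2125   0.1775]
  [ 0.1475   0.5600   0.0850]
  [ 0.2200   0.1000   0.4025]
(I − A)⁻¹ = adj(I−A) / det(I−A) ≈
  [   1.7243     0.7838     0.6547]
  [   0.5440     2.0655     0.3135]
  [   0.8114     0.3688     1.4846]
x = (I − A)⁻¹ d = adj(I−A)·d / det(I−A), with det(I−A) = 0.271125:
  x_S = (0.4675·800 + 0.2125·1175 + 0.1775·175) / 0.271125 = 654.75 / 0.271125 ≈ 2414.9
  x_C = (0.1475·800 + 0.5600·1175 + 0.0850·175) / 0.271125 = 790.875 / 0.271125 ≈ 2917.0
  x_W = (0.2200·800 + 0.1000·1175 + 0.4025·175) / 0.271125 = 363.9375 / 0.271125 ≈ 1342.3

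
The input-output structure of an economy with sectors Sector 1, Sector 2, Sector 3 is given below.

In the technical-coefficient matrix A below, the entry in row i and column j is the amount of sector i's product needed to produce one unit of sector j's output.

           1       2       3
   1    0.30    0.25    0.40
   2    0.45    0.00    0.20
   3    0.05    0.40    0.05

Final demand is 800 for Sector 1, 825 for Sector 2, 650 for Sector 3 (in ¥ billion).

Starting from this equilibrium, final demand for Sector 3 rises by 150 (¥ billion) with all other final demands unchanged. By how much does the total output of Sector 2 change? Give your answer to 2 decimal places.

Δx_2 = 117.76

I − A =
  [   0.70    -0.25    -0.40]
  [  -0.45     1.00    -0.20]
  [  -0.05    -0.40     0.95]
Cofactors of I−A, C_ij = (−1)^(i+j)·(minor ij) (rows/columns in the sector order above):
  C_11 = (1.00)(0.95) − (-0.20)(-0.40) = 0.8700
  C_12 = −[(-0.45)(0.95) − (-0.20)(-0.05)] = 0.4375
  C_13 = (-0.45)(-0.40) − (1.00)(-0.05) = 0.2300
  C_21 = −[(-0.25)(0.95) − (-0.40)(-0.40)] = 0.3975
  C_22 = (0.70)(0.95) − (-0.40)(-0.05) = 0.6450
  C_23 = −[(0.70)(-0.40) − (-0.25)(-0.05)] = 0.2925
  C_31 = (-0.25)(-0.20) − (-0.40)(1.00) = 0.4500
  C_32 = −[(0.70)(-0.20) − (-0.40)(-0.45)] = 0.3200
  C_33 = (0.70)(1.00) − (-0.25)(-0.45) = 0.5875
det(I−A) = Σ_j (I−A)_1j·C_1j = (0.70)(0.8700) + (-0.25)(0.4375) + (-0.40)(0.2300) = 0.407625
adj(I−A) = Cᵀ =
  [ 0.8700   0.3975   0.4500]
  [ 0.4375   0.6450   0.3200]
  [ 0.2300   0.2925   0.5875]
(I − A)⁻¹ = adj(I−A) / det(I−A) ≈
  [   2.1343     0.9752     1.1040]
  [   1.0733     1.5823     0.7850]
  [   0.5642     0.7176     1.4413]
Δx = (I − A)⁻¹ Δd with Δd having +150 in the Sector 3 component and 0 elsewhere.
So Δx_2 = L_23 · (+150), where L_23 = adj(I−A)_23 / det(I−A) = 0.3200 / 0.407625.
Δx_2 = 0.3200 × (+150) / 0.407625 = 48.00 / 0.407625 ≈ 117.76.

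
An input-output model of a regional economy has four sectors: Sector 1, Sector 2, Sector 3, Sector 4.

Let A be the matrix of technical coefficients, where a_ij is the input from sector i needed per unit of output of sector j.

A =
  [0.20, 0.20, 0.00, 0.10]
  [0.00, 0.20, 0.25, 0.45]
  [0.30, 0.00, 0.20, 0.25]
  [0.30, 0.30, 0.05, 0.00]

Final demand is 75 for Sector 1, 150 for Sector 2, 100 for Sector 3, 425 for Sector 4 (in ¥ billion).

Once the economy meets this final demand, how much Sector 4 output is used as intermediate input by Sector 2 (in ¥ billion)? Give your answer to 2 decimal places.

I − A =
  [   0.80    -0.20     0.00    -0.10]
  [   0.00     0.80    -0.25    -0.45]
  [  -0.30     0.00     0.80    -0.25]
  [  -0.30    -0.30    -0.05     1.00]
Compute the cofactors C_ij = (−1)^(i+j)·(3×3 minor ij) of I−A; the adjugate is their transpose:
adj(I−A) = Cᵀ =
  [ 0.50325   0.18150   0.06600   0.14850]
  [ 0.20850   0.60450   0.21050   0.34550]
  [ 0.25950   0.14400   0.48100   0.21100]
  [ 0.22650   0.24300   0.10700   0.49700]
det(I−A) = Σ_j (I−A)_1j·C_1j = (0.80)(0.50325) + (-0.20)(0.20850) + (0.00)(0.25950) + (-0.10)(0.22650) = 0.33825
(I − A)⁻¹ = adj(I−A) / det(I−A) ≈
  [   1.4878     0.5366     0.1951     0.4390]
  [   0.6164     1.7871     0.6223     1.0214]
  [   0.7672     0.4257     1.4220     0.6238]
  [   0.6696     0.7184     0.3163     1.4693]
First solve x = (I − A)⁻¹ d = adj(I−A)·d / det(I−A); in particular x_2 = (0.20850·75 + 0.60450·150 + 0.21050·100 + 0.34550·425) / 0.33825 = 274.20 / 0.33825 ≈ 810.6430.
Intermediate flow from 4 to 2: z_42 = a_42 · x_2 = 0.30 × 274.20 / 0.33825 = 82.26 / 0.33825 ≈ 243.19.

z_42 = 243.19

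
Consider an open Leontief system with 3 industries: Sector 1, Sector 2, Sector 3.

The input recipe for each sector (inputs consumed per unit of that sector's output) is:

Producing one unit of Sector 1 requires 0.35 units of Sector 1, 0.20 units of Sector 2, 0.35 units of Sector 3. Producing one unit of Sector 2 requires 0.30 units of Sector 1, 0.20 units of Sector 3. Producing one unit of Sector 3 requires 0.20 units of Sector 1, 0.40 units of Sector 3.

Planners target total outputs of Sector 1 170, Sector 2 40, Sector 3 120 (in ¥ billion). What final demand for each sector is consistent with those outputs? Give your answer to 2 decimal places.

d_1 = 74.50, d_2 = 6.00, d_3 = 4.50

I − A =
  [   0.65    -0.30    -0.20]
  [  -0.20     1.00     0.00]
  [  -0.35    -0.20     0.60]
d = (I − A) x:
  d_1 = (+0.65)·170 + (-0.30)·40 + (-0.20)·120 = 74.50
  d_2 = (-0.20)·170 + (+1.00)·40 + (+0.00)·120 = 6.00
  d_3 = (-0.35)·170 + (-0.20)·40 + (+0.60)·120 = 4.50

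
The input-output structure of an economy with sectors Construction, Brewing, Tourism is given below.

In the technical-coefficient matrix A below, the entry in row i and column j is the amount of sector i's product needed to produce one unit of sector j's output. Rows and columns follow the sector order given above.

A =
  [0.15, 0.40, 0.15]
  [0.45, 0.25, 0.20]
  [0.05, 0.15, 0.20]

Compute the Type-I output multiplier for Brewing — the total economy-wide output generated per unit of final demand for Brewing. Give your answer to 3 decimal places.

m_B = 3.624

I − A =
  [   0.85    -0.40    -0.15]
  [  -0.45     0.75    -0.20]
  [  -0.05    -0.15     0.80]
Cofactors of I−A, C_ij = (−1)^(i+j)·(minor ij) (rows/columns in the sector order above):
  C_11 = (0.75)(0.80) − (-0.20)(-0.15) = 0.5700
  C_12 = −[(-0.45)(0.80) − (-0.20)(-0.05)] = 0.3700
  C_13 = (-0.45)(-0.15) − (0.75)(-0.05) = 0.1050
  C_21 = −[(-0.40)(0.80) − (-0.15)(-0.15)] = 0.3425
  C_22 = (0.85)(0.80) − (-0.15)(-0.05) = 0.6725
  C_23 = −[(0.85)(-0.15) − (-0.40)(-0.05)] = 0.1475
  C_31 = (-0.40)(-0.20) − (-0.15)(0.75) = 0.1925
  C_32 = −[(0.85)(-0.20) − (-0.15)(-0.45)] = 0.2375
  C_33 = (0.85)(0.75) − (-0.40)(-0.45) = 0.4575
det(I−A) = Σ_j (I−A)_1j·C_1j = (0.85)(0.5700) + (-0.40)(0.3700) + (-0.15)(0.1050) = 0.32075
adj(I−A) = Cᵀ =
  [ 0.5700   0.3425   0.1925]
  [ 0.3700   0.6725   0.2375]
  [ 0.1050   0.1475   0.4575]
(I − A)⁻¹ = adj(I−A) / det(I−A) ≈
  [   1.7771     1.0678     0.6002]
  [   1.1535     2.0966     0.7405]
  [   0.3274     0.4599     1.4263]
The output multiplier for sector j is the column-j sum of the Leontief inverse (I − A)⁻¹ = adj(I−A) / det(I−A).
Column B of adj(I−A): (0.3425, 0.6725, 0.1475); det(I−A) = 0.32075.
m_B = (0.3425 + 0.6725 + 0.1475) / 0.32075 = 1.1625 / 0.32075 ≈ 3.624.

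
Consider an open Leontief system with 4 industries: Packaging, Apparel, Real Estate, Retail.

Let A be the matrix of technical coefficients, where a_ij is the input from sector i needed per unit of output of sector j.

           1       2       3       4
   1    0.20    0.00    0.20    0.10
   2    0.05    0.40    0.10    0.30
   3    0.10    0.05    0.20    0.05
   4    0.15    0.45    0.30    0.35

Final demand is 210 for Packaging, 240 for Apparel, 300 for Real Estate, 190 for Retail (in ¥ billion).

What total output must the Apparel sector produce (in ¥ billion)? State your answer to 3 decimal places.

I − A =
  [   0.80     0.00    -0.20    -0.10]
  [  -0.05     0.60    -0.10    -0.30]
  [  -0.10    -0.05     0.80    -0.05]
  [  -0.15    -0.45    -0.30     0.65]
Compute the cofactors C_ij = (−1)^(i+j)·(3×3 minor ij) of I−A; the adjugate is their transpose:
adj(I−A) = Cᵀ =
  [ 0.18500   0.04850   0.07350   0.05650]
  [ 0.07750   0.37450   0.13950   0.19550]
  [ 0.03500   0.04775   0.19275   0.04225]
  [ 0.11250   0.29250   0.20250   0.36750]
det(I−A) = Σ_j (I−A)_1j·C_1j = (0.80)(0.18500) + (0.00)(0.07750) + (-0.20)(0.03500) + (-0.10)(0.11250) = 0.12975
(I − A)⁻¹ = adj(I−A) / det(I−A) ≈
  [   1.4258     0.3738     0.5665     0.4355]
  [   0.5973     2.8863     1.0751     1.5067]
  [   0.2697     0.3680     1.4855     0.3256]
  [   0.8671     2.2543     1.5607     2.8324]
x = (I − A)⁻¹ d = adj(I−A)·d / det(I−A), with det(I−A) = 0.12975:
  x_1 = (0.18500·210 + 0.04850·240 + 0.07350·300 + 0.05650·190) / 0.12975 = 83.275 / 0.12975 ≈ 641.811
  x_2 = (0.07750·210 + 0.37450·240 + 0.13950·300 + 0.19550·190) / 0.12975 = 185.15 / 0.12975 ≈ 1426.975
  x_3 = (0.03500·210 + 0.04775·240 + 0.19275·300 + 0.04225·190) / 0.12975 = 84.6625 / 0.12975 ≈ 652.505
  x_4 = (0.11250·210 + 0.29250·240 + 0.20250·300 + 0.36750·190) / 0.12975 = 224.40 / 0.12975 ≈ 1729.480

x_2 = 1426.975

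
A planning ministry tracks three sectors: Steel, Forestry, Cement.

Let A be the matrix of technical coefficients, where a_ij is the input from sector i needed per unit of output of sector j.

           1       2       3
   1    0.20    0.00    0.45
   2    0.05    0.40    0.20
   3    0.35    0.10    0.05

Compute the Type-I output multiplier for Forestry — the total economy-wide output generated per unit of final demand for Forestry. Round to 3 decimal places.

I − A =
  [   0.80     0.00    -0.45]
  [  -0.05     0.60    -0.20]
  [  -0.35    -0.10     0.95]
Cofactors of I−A, C_ij = (−1)^(i+j)·(minor ij) (rows/columns in the sector order above):
  C_11 = (0.60)(0.95) − (-0.20)(-0.10) = 0.5500
  C_12 = −[(-0.05)(0.95) − (-0.20)(-0.35)] = 0.1175
  C_13 = (-0.05)(-0.10) − (0.60)(-0.35) = 0.2150
  C_21 = −[(0.00)(0.95) − (-0.45)(-0.10)] = 0.0450
  C_22 = (0.80)(0.95) − (-0.45)(-0.35) = 0.6025
  C_23 = −[(0.80)(-0.10) − (0.00)(-0.35)] = 0.0800
  C_31 = (0.00)(-0.20) − (-0.45)(0.60) = 0.2700
  C_32 = −[(0.80)(-0.20) − (-0.45)(-0.05)] = 0.1825
  C_33 = (0.80)(0.60) − (0.00)(-0.05) = 0.4800
det(I−A) = Σ_j (I−A)_1j·C_1j = (0.80)(0.5500) + (0.00)(0.1175) + (-0.45)(0.2150) = 0.34325
adj(I−A) = Cᵀ =
  [ 0.5500   0.0450   0.2700]
  [ 0.1175   0.6025   0.1825]
  [ 0.2150   0.0800   0.4800]
(I − A)⁻¹ = adj(I−A) / det(I−A) ≈
  [   1.6023     0.1311     0.7866]
  [   0.3423     1.7553     0.5317]
  [   0.6264     0.2331     1.3984]
The output multiplier for sector j is the column-j sum of the Leontief inverse (I − A)⁻¹ = adj(I−A) / det(I−A).
Column 2 of adj(I−A): (0.0450, 0.6025, 0.0800); det(I−A) = 0.34325.
m_2 = (0.0450 + 0.6025 + 0.0800) / 0.34325 = 0.7275 / 0.34325 ≈ 2.119.

m_2 = 2.119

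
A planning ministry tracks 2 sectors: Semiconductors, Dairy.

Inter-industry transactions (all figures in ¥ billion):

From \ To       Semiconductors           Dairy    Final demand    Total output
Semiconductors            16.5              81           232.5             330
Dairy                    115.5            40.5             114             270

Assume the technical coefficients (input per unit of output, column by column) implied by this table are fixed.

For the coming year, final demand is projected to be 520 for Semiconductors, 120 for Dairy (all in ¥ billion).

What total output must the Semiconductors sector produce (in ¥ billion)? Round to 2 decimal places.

Technical coefficients a_ij = z_ij / X_j:
  a_SS = 16.5/330 = 0.05, a_DS = 115.5/330 = 0.35
  a_SD = 81/270 = 0.30, a_DD = 40.5/270 = 0.15
I − A =
  [   0.95    -0.30]
  [  -0.35     0.85]
det(I−A) = (0.95)(0.85) − (-0.30)(-0.35) = 0.7025
adj(I−A) = [[0.85, 0.30], [0.35, 0.95]]
(I − A)⁻¹ = adj(I−A) / det(I−A) ≈
  [   1.2100     0.4270]
  [   0.4982     1.3523]
x = (I − A)⁻¹ d = adj(I−A)·d / det(I−A), with det(I−A) = 0.7025:
  x_S = (0.85·520 + 0.30·120) / 0.7025 = 478.00 / 0.7025 ≈ 680.43
  x_D = (0.35·520 + 0.95·120) / 0.7025 = 296.00 / 0.7025 ≈ 421.35

x_S = 680.43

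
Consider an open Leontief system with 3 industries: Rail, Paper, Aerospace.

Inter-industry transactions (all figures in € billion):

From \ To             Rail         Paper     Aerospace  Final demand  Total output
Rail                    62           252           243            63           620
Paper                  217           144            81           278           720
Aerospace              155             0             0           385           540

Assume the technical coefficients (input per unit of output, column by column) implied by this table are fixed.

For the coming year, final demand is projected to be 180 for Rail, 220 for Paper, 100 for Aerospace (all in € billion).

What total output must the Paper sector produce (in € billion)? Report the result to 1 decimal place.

x_P = 550.7

Technical coefficients a_ij = z_ij / X_j:
  a_RR = 62/620 = 0.10, a_PR = 217/620 = 0.35, a_AR = 155/620 = 0.25
  a_RP = 252/720 = 0.35, a_PP = 144/720 = 0.20, a_AP = 0/720 = 0.00
  a_RA = 243/540 = 0.45, a_PA = 81/540 = 0.15, a_AA = 0/540 = 0.00
I − A =
  [   0.90    -0.35    -0.45]
  [  -0.35     0.80    -0.15]
  [  -0.25     0.00     1.00]
Cofactors of I−A, C_ij = (−1)^(i+j)·(minor ij) (rows/columns in the sector order above):
  C_11 = (0.80)(1.00) − (-0.15)(0.00) = 0.8000
  C_12 = −[(-0.35)(1.00) − (-0.15)(-0.25)] = 0.3875
  C_13 = (-0.35)(0.00) − (0.80)(-0.25) = 0.2000
  C_21 = −[(-0.35)(1.00) − (-0.45)(0.00)] = 0.3500
  C_22 = (0.90)(1.00) − (-0.45)(-0.25) = 0.7875
  C_23 = −[(0.90)(0.00) − (-0.35)(-0.25)] = 0.0875
  C_31 = (-0.35)(-0.15) − (-0.45)(0.80) = 0.4125
  C_32 = −[(0.90)(-0.15) − (-0.45)(-0.35)] = 0.2925
  C_33 = (0.90)(0.80) − (-0.35)(-0.35) = 0.5975
det(I−A) = Σ_j (I−A)_1j·C_1j = (0.90)(0.8000) + (-0.35)(0.3875) + (-0.45)(0.2000) = 0.494375
adj(I−A) = Cᵀ =
  [ 0.8000   0.3500   0.4125]
  [ 0.3875   0.7875   0.2925]
  [ 0.2000   0.0875   0.5975]
(I − A)⁻¹ = adj(I−A) / det(I−A) ≈
  [   1.6182     0.7080     0.8344]
  [   0.7838     1.5929     0.5917]
  [   0.4046     0.1770     1.2086]
x = (I − A)⁻¹ d = adj(I−A)·d / det(I−A), with det(I−A) = 0.494375:
  x_R = (0.8000·180 + 0.3500·220 + 0.4125·100) / 0.494375 = 262.25 / 0.494375 ≈ 530.5
  x_P = (0.3875·180 + 0.7875·220 + 0.2925·100) / 0.494375 = 272.25 / 0.494375 ≈ 550.7
  x_A = (0.2000·180 + 0.0875·220 + 0.5975·100) / 0.494375 = 115.00 / 0.494375 ≈ 232.6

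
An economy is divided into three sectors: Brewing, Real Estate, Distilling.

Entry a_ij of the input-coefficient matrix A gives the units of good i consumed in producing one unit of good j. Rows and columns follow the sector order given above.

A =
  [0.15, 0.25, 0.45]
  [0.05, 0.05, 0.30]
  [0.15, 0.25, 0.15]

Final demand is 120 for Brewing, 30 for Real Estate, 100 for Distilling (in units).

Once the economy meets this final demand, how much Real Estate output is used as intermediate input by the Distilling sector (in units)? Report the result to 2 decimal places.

z_RD = 59.66

I − A =
  [   0.85    -0.25    -0.45]
  [  -0.05     0.95    -0.30]
  [  -0.15    -0.25     0.85]
Cofactors of I−A, C_ij = (−1)^(i+j)·(minor ij) (rows/columns in the sector order above):
  C_11 = (0.95)(0.85) − (-0.30)(-0.25) = 0.7325
  C_12 = −[(-0.05)(0.85) − (-0.30)(-0.15)] = 0.0875
  C_13 = (-0.05)(-0.25) − (0.95)(-0.15) = 0.1550
  C_21 = −[(-0.25)(0.85) − (-0.45)(-0.25)] = 0.3250
  C_22 = (0.85)(0.85) − (-0.45)(-0.15) = 0.6550
  C_23 = −[(0.85)(-0.25) − (-0.25)(-0.15)] = 0.2500
  C_31 = (-0.25)(-0.30) − (-0.45)(0.95) = 0.5025
  C_32 = −[(0.85)(-0.30) − (-0.45)(-0.05)] = 0.2775
  C_33 = (0.85)(0.95) − (-0.25)(-0.05) = 0.7950
det(I−A) = Σ_j (I−A)_1j·C_1j = (0.85)(0.7325) + (-0.25)(0.0875) + (-0.45)(0.1550) = 0.5310
adj(I−A) = Cᵀ =
  [ 0.7325   0.3250   0.5025]
  [ 0.0875   0.6550   0.2775]
  [ 0.1550   0.2500   0.7950]
(I − A)⁻¹ = adj(I−A) / det(I−A) ≈
  [   1.3795     0.6121     0.9463]
  [   0.1648     1.2335     0.5226]
  [   0.2919     0.4708     1.4972]
First solve x = (I − A)⁻¹ d = adj(I−A)·d / det(I−A); in particular x_D = (0.1550·120 + 0.2500·30 + 0.7950·100) / 0.5310 = 105.60 / 0.5310 ≈ 198.8701.
Intermediate flow from R to D: z_RD = a_RD · x_D = 0.30 × 105.60 / 0.5310 = 31.68 / 0.5310 ≈ 59.66.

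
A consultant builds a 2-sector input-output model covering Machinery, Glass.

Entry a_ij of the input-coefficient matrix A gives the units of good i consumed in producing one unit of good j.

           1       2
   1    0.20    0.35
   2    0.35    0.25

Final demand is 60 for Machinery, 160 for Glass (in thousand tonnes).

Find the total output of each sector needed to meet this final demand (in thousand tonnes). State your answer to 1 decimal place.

x_1 = 211.5, x_2 = 312.0

I − A =
  [   0.80    -0.35]
  [  -0.35     0.75]
det(I−A) = (0.80)(0.75) − (-0.35)(-0.35) = 0.4775
adj(I−A) = [[0.75, 0.35], [0.35, 0.80]]
(I − A)⁻¹ = adj(I−A) / det(I−A) ≈
  [   1.5707     0.7330]
  [   0.7330     1.6754]
x = (I − A)⁻¹ d = adj(I−A)·d / det(I−A), with det(I−A) = 0.4775:
  x_1 = (0.75·60 + 0.35·160) / 0.4775 = 101.00 / 0.4775 ≈ 211.5
  x_2 = (0.35·60 + 0.80·160) / 0.4775 = 149.00 / 0.4775 ≈ 312.0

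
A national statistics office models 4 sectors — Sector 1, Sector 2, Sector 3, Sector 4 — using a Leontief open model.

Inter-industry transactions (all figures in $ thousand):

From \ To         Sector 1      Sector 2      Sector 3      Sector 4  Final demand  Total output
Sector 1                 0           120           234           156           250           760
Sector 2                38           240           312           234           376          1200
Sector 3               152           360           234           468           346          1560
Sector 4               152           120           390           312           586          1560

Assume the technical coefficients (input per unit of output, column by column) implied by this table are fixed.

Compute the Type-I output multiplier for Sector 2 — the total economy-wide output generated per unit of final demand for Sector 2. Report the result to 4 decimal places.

m_2 = 3.2812

Technical coefficients a_ij = z_ij / X_j:
  a_11 = 0/760 = 0.00, a_21 = 38/760 = 0.05, a_31 = 152/760 = 0.20, a_41 = 152/760 = 0.20
  a_12 = 120/1200 = 0.10, a_22 = 240/1200 = 0.20, a_32 = 360/1200 = 0.30, a_42 = 120/1200 = 0.10
  a_13 = 234/1560 = 0.15, a_23 = 312/1560 = 0.20, a_33 = 234/1560 = 0.15, a_43 = 390/1560 = 0.25
  a_14 = 156/1560 = 0.10, a_24 = 234/1560 = 0.15, a_34 = 468/1560 = 0.30, a_44 = 312/1560 = 0.20
I − A =
  [   1.00    -0.10    -0.15    -0.10]
  [  -0.05     0.80    -0.20    -0.15]
  [  -0.20    -0.30     0.85    -0.30]
  [  -0.20    -0.10    -0.25     0.80]
Compute the cofactors C_ij = (−1)^(i+j)·(3×3 minor ij) of I−A; the adjugate is their transpose:
adj(I−A) = Cᵀ =
  [ 0.40600   0.11700   0.13550   0.12350]
  [ 0.10725   0.55000   0.20525   0.19350]
  [ 0.19550   0.28800   0.60150   0.30400]
  [ 0.17600   0.18800   0.24750   0.58550]
det(I−A) = Σ_j (I−A)_1j·C_1j = (1.00)(0.40600) + (-0.10)(0.10725) + (-0.15)(0.19550) + (-0.10)(0.17600) = 0.34835
(I − A)⁻¹ = adj(I−A) / det(I−A) ≈
  [   1.16549     0.33587     0.38898     0.35453]
  [   0.30788     1.57887     0.58921     0.55548]
  [   0.56122     0.82675     1.72671     0.87269]
  [   0.50524     0.53969     0.71049     1.68078]
The output multiplier for sector j is the column-j sum of the Leontief inverse (I − A)⁻¹ = adj(I−A) / det(I−A).
Column 2 of adj(I−A): (0.11700, 0.55000, 0.28800, 0.18800); det(I−A) = 0.34835.
m_2 = (0.11700 + 0.55000 + 0.28800 + 0.18800) / 0.34835 = 1.143 / 0.34835 ≈ 3.2812.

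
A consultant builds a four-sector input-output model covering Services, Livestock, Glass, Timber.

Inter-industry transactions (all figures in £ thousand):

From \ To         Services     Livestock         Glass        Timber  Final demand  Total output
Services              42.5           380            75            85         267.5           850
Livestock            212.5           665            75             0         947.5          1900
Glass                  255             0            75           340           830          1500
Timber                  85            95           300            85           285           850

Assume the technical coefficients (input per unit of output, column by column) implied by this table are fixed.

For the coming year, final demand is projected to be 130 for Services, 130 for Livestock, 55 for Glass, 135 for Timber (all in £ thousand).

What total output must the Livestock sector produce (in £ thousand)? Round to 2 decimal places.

Technical coefficients a_ij = z_ij / X_j:
  a_SS = 42.5/850 = 0.05, a_LS = 212.5/850 = 0.25, a_GS = 255/850 = 0.30, a_TS = 85/850 = 0.10
  a_SL = 380/1900 = 0.20, a_LL = 665/1900 = 0.35, a_GL = 0/1900 = 0.00, a_TL = 95/1900 = 0.05
  a_SG = 75/1500 = 0.05, a_LG = 75/1500 = 0.05, a_GG = 75/1500 = 0.05, a_TG = 300/1500 = 0.20
  a_ST = 85/850 = 0.10, a_LT = 0/850 = 0.00, a_GT = 340/850 = 0.40, a_TT = 85/850 = 0.10
I − A =
  [   0.95    -0.20    -0.05    -0.10]
  [  -0.25     0.65    -0.05     0.00]
  [  -0.30     0.00     0.95    -0.40]
  [  -0.10    -0.05    -0.20     0.90]
Compute the cofactors C_ij = (−1)^(i+j)·(3×3 minor ij) of I−A; the adjugate is their transpose:
adj(I−A) = Cᵀ =
  [ 0.502750   0.160750   0.051500   0.078750]
  [ 0.209250   0.705250   0.058500   0.049250]
  [ 0.206500   0.082500   0.503000   0.246500]
  [ 0.113375   0.075375   0.120750   0.526375]
det(I−A) = Σ_j (I−A)_1j·C_1j = (0.95)(0.502750) + (-0.20)(0.209250) + (-0.05)(0.206500) + (-0.10)(0.113375) = 0.4141
(I − A)⁻¹ = adj(I−A) / det(I−A) ≈
  [   1.2141     0.3882     0.1244     0.1902]
  [   0.5053     1.7031     0.1413     0.1189]
  [   0.4987     0.1992     1.2147     0.5953]
  [   0.2738     0.1820     0.2916     1.2711]
x = (I − A)⁻¹ d = adj(I−A)·d / det(I−A), with det(I−A) = 0.4141:
  x_S = (0.502750·130 + 0.160750·130 + 0.051500·55 + 0.078750·135) / 0.4141 = 99.71875 / 0.4141 ≈ 240.81
  x_L = (0.209250·130 + 0.705250·130 + 0.058500·55 + 0.049250·135) / 0.4141 = 128.75125 / 0.4141 ≈ 310.92
  x_G = (0.206500·130 + 0.082500·130 + 0.503000·55 + 0.246500·135) / 0.4141 = 98.5125 / 0.4141 ≈ 237.90
  x_T = (0.113375·130 + 0.075375·130 + 0.120750·55 + 0.526375·135) / 0.4141 = 102.239375 / 0.4141 ≈ 246.90

x_L = 310.92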